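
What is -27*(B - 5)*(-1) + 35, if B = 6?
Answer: 62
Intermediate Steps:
-27*(B - 5)*(-1) + 35 = -27*(6 - 5)*(-1) + 35 = -27*(-1) + 35 = 27 + 35 = 62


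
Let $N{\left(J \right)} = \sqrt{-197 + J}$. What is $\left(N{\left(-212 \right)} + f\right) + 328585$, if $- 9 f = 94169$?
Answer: $\frac{2863096}{9} + i \sqrt{409} \approx 3.1812 \cdot 10^{5} + 20.224 i$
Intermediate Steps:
$f = - \frac{94169}{9}$ ($f = \left(- \frac{1}{9}\right) 94169 = - \frac{94169}{9} \approx -10463.0$)
$\left(N{\left(-212 \right)} + f\right) + 328585 = \left(\sqrt{-197 - 212} - \frac{94169}{9}\right) + 328585 = \left(\sqrt{-409} - \frac{94169}{9}\right) + 328585 = \left(i \sqrt{409} - \frac{94169}{9}\right) + 328585 = \left(- \frac{94169}{9} + i \sqrt{409}\right) + 328585 = \frac{2863096}{9} + i \sqrt{409}$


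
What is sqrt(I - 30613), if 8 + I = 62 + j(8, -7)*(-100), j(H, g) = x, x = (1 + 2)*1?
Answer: I*sqrt(30859) ≈ 175.67*I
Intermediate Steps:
x = 3 (x = 3*1 = 3)
j(H, g) = 3
I = -246 (I = -8 + (62 + 3*(-100)) = -8 + (62 - 300) = -8 - 238 = -246)
sqrt(I - 30613) = sqrt(-246 - 30613) = sqrt(-30859) = I*sqrt(30859)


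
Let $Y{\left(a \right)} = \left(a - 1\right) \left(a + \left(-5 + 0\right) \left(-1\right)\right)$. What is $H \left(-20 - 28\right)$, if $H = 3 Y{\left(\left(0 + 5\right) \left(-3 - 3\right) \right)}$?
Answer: $-111600$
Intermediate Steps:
$Y{\left(a \right)} = \left(-1 + a\right) \left(5 + a\right)$ ($Y{\left(a \right)} = \left(-1 + a\right) \left(a - -5\right) = \left(-1 + a\right) \left(a + 5\right) = \left(-1 + a\right) \left(5 + a\right)$)
$H = 2325$ ($H = 3 \left(-5 + \left(\left(0 + 5\right) \left(-3 - 3\right)\right)^{2} + 4 \left(0 + 5\right) \left(-3 - 3\right)\right) = 3 \left(-5 + \left(5 \left(-6\right)\right)^{2} + 4 \cdot 5 \left(-6\right)\right) = 3 \left(-5 + \left(-30\right)^{2} + 4 \left(-30\right)\right) = 3 \left(-5 + 900 - 120\right) = 3 \cdot 775 = 2325$)
$H \left(-20 - 28\right) = 2325 \left(-20 - 28\right) = 2325 \left(-48\right) = -111600$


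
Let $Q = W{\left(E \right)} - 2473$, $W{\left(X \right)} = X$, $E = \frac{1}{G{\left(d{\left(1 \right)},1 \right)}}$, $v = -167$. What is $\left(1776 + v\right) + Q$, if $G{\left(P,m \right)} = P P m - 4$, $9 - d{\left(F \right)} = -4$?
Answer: $- \frac{142559}{165} \approx -863.99$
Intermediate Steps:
$d{\left(F \right)} = 13$ ($d{\left(F \right)} = 9 - -4 = 9 + 4 = 13$)
$G{\left(P,m \right)} = -4 + m P^{2}$ ($G{\left(P,m \right)} = P^{2} m - 4 = m P^{2} - 4 = -4 + m P^{2}$)
$E = \frac{1}{165}$ ($E = \frac{1}{-4 + 1 \cdot 13^{2}} = \frac{1}{-4 + 1 \cdot 169} = \frac{1}{-4 + 169} = \frac{1}{165} \approx 0.0060606$)
$Q = - \frac{408044}{165}$ ($Q = \frac{1}{165} - 2473 = - \frac{408044}{165} \approx -2473.0$)
$\left(1776 + v\right) + Q = \left(1776 - 167\right) - \frac{408044}{165} = 1609 - \frac{408044}{165} = - \frac{142559}{165}$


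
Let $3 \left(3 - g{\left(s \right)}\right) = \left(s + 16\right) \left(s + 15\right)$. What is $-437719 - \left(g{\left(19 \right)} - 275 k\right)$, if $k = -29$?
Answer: $- \frac{1335901}{3} \approx -4.453 \cdot 10^{5}$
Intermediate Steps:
$g{\left(s \right)} = 3 - \frac{\left(15 + s\right) \left(16 + s\right)}{3}$ ($g{\left(s \right)} = 3 - \frac{\left(s + 16\right) \left(s + 15\right)}{3} = 3 - \frac{\left(16 + s\right) \left(15 + s\right)}{3} = 3 - \frac{\left(15 + s\right) \left(16 + s\right)}{3}$)
$-437719 - \left(g{\left(19 \right)} - 275 k\right) = -437719 - \left(\left(-77 - \frac{589}{3} - \frac{19^{2}}{3}\right) - -7975\right) = -437719 - \left(\left(-77 - \frac{589}{3} - \frac{361}{3}\right) + 7975\right) = -437719 - \left(- \frac{1181}{3} + 7975\right) = -437719 - \frac{22744}{3} = - \frac{1335901}{3}$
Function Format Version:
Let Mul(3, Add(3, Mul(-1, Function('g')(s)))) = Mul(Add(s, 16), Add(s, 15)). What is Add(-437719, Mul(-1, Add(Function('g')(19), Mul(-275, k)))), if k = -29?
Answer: Rational(-1335901, 3) ≈ -4.4530e+5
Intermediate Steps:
Function('g')(s) = Add(3, Mul(Rational(-1, 3), Add(15, s), Add(16, s))) (Function('g')(s) = Add(3, Mul(Rational(-1, 3), Mul(Add(s, 16), Add(s, 15)))) = Add(3, Mul(Rational(-1, 3), Mul(Add(16, s), Add(15, s)))) = Add(3, Mul(Rational(-1, 3), Mul(Add(15, s), Add(16, s)))) = Add(3, Mul(Rational(-1, 3), Add(15, s), Add(16, s))))
Add(-437719, Mul(-1, Add(Function('g')(19), Mul(-275, k)))) = Add(-437719, Mul(-1, Add(Add(-77, Mul(Rational(-31, 3), 19), Mul(Rational(-1, 3), Pow(19, 2))), Mul(-275, -29)))) = Add(-437719, Mul(-1, Add(Add(-77, Rational(-589, 3), Mul(Rational(-1, 3), 361)), 7975))) = Add(-437719, Mul(-1, Add(Add(-77, Rational(-589, 3), Rational(-361, 3)), 7975))) = Add(-437719, Mul(-1, Add(Rational(-1181, 3), 7975))) = Add(-437719, Mul(-1, Rational(22744, 3))) = Add(-437719, Rational(-22744, 3)) = Rational(-1335901, 3)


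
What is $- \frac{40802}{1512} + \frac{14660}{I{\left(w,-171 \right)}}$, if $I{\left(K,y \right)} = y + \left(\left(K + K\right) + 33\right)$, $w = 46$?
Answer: $- \frac{6010703}{17388} \approx -345.68$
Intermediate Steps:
$I{\left(K,y \right)} = 33 + y + 2 K$ ($I{\left(K,y \right)} = y + \left(2 K + 33\right) = y + \left(33 + 2 K\right) = 33 + y + 2 K$)
$- \frac{40802}{1512} + \frac{14660}{I{\left(w,-171 \right)}} = - \frac{40802}{1512} + \frac{14660}{33 - 171 + 2 \cdot 46} = \left(-40802\right) \frac{1}{1512} + \frac{14660}{33 - 171 + 92} = - \frac{20401}{756} + \frac{14660}{-46} = - \frac{20401}{756} + 14660 \left(- \frac{1}{46}\right) = - \frac{20401}{756} - \frac{7330}{23} = - \frac{6010703}{17388}$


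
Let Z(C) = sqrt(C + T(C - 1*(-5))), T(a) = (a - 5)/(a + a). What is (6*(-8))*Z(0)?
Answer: 0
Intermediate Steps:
T(a) = (-5 + a)/(2*a) (T(a) = (-5 + a)/((2*a)) = (-5 + a)*(1/(2*a)) = (-5 + a)/(2*a))
Z(C) = sqrt(C + C/(2*(5 + C))) (Z(C) = sqrt(C + (-5 + (C - 1*(-5)))/(2*(C - 1*(-5)))) = sqrt(C + (-5 + (C + 5))/(2*(C + 5))) = sqrt(C + (-5 + (5 + C))/(2*(5 + C))) = sqrt(C + C/(2*(5 + C))))
(6*(-8))*Z(0) = (6*(-8))*(sqrt(2)*sqrt(0*(11 + 2*0)/(5 + 0))/2) = -24*sqrt(2)*sqrt(0*(11 + 0)/5) = -24*sqrt(2)*sqrt(0*(1/5)*11) = -24*sqrt(2)*sqrt(0) = -24*sqrt(2)*0 = -48*0 = 0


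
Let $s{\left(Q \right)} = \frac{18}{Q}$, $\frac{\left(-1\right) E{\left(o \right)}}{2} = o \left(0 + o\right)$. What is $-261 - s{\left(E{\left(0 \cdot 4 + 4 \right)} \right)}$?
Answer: $- \frac{4167}{16} \approx -260.44$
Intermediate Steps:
$E{\left(o \right)} = - 2 o^{2}$ ($E{\left(o \right)} = - 2 o \left(0 + o\right) = - 2 o o = - 2 o^{2}$)
$-261 - s{\left(E{\left(0 \cdot 4 + 4 \right)} \right)} = -261 - \frac{18}{\left(-2\right) \left(0 \cdot 4 + 4\right)^{2}} = -261 - \frac{18}{\left(-2\right) \left(0 + 4\right)^{2}} = -261 - \frac{18}{\left(-2\right) 4^{2}} = -261 - \frac{18}{\left(-2\right) 16} = -261 - \frac{18}{-32} = -261 - 18 \left(- \frac{1}{32}\right) = -261 - - \frac{9}{16} = -261 + \frac{9}{16} = - \frac{4167}{16}$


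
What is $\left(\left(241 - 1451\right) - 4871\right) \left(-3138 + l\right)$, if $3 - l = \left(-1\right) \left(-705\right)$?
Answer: $23351040$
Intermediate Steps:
$l = -702$ ($l = 3 - \left(-1\right) \left(-705\right) = 3 - 705 = -702$)
$\left(\left(241 - 1451\right) - 4871\right) \left(-3138 + l\right) = \left(\left(241 - 1451\right) - 4871\right) \left(-3138 - 702\right) = \left(-1210 - 4871\right) \left(-3840\right) = \left(-6081\right) \left(-3840\right) = 23351040$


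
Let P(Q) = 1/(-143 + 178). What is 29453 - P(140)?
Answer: 1030854/35 ≈ 29453.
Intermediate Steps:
P(Q) = 1/35
29453 - P(140) = 29453 - 1*1/35 = 29453 - 1/35 = 1030854/35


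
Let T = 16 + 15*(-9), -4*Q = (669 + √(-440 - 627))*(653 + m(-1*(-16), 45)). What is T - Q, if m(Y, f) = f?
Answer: 233243/2 + 349*I*√1067/2 ≈ 1.1662e+5 + 5700.0*I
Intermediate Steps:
Q = -233481/2 - 349*I*√1067/2 (Q = -(669 + √(-440 - 627))*(653 + 45)/4 = -(669 + √(-1067))*698/4 = -(669 + I*√1067)*698/4 = -(466962 + 698*I*√1067)/4 = -233481/2 - 349*I*√1067/2 ≈ -1.1674e+5 - 5700.0*I)
T = -119 (T = 16 - 135 = -119)
T - Q = -119 - (-233481/2 - 349*I*√1067/2) = -119 + (233481/2 + 349*I*√1067/2) = 233243/2 + 349*I*√1067/2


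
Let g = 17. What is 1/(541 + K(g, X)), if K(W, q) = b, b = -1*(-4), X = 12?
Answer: 1/545 ≈ 0.0018349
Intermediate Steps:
b = 4
K(W, q) = 4
1/(541 + K(g, X)) = 1/(541 + 4) = 1/545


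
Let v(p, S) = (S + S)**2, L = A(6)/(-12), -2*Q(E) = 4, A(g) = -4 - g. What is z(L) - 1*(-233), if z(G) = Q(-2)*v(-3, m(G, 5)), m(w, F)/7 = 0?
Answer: 233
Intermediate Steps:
Q(E) = -2 (Q(E) = -1/2*4 = -2)
m(w, F) = 0 (m(w, F) = 7*0 = 0)
L = 5/6 (L = (-4 - 1*6)/(-12) = (-4 - 6)*(-1/12) = -10*(-1/12) = 5/6 ≈ 0.83333)
v(p, S) = 4*S**2 (v(p, S) = (2*S)**2 = 4*S**2)
z(G) = 0 (z(G) = -8*0**2 = -8*0 = -2*0 = 0)
z(L) - 1*(-233) = 0 - 1*(-233) = 0 + 233 = 233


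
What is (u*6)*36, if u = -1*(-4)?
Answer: 864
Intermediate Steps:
u = 4
(u*6)*36 = (4*6)*36 = 24*36 = 864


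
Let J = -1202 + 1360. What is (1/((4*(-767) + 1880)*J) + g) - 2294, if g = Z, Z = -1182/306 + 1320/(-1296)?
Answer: -2445218855/1063656 ≈ -2298.9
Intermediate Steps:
Z = -4481/918 (Z = -1182*1/306 + 1320*(-1/1296) = -197/51 - 55/54 = -4481/918 ≈ -4.8813)
J = 158
g = -4481/918 ≈ -4.8813
(1/((4*(-767) + 1880)*J) + g) - 2294 = (1/((4*(-767) + 1880)*158) - 4481/918) - 2294 = ((1/158)/(-3068 + 1880) - 4481/918) - 2294 = ((1/158)/(-1188) - 4481/918) - 2294 = (-1/1188*1/158 - 4481/918) - 2294 = (-1/187704 - 4481/918) - 2294 = -5191991/1063656 - 2294 = -2445218855/1063656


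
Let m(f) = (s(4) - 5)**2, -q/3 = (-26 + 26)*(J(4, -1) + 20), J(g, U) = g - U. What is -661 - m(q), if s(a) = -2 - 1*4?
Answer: -782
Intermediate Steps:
s(a) = -6 (s(a) = -2 - 4 = -6)
q = 0 (q = -3*(-26 + 26)*((4 - 1*(-1)) + 20) = -0*((4 + 1) + 20) = -0*(5 + 20) = -0*25 = -3*0 = 0)
m(f) = 121 (m(f) = (-6 - 5)**2 = (-11)**2 = 121)
-661 - m(q) = -661 - 1*121 = -661 - 121 = -782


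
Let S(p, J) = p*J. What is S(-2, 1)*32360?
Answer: -64720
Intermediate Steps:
S(p, J) = J*p
S(-2, 1)*32360 = (1*(-2))*32360 = -2*32360 = -64720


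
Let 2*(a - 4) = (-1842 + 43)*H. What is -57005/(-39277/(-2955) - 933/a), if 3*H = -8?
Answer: -1214185978200/274837571 ≈ -4417.8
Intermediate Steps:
H = -8/3 (H = (⅓)*(-8) = -8/3 ≈ -2.6667)
a = 7208/3 (a = 4 + ((-1842 + 43)*(-8/3))/2 = 4 + (-1799*(-8/3))/2 = 4 + (½)*(14392/3) = 4 + 7196/3 = 7208/3 ≈ 2402.7)
-57005/(-39277/(-2955) - 933/a) = -57005/(-39277/(-2955) - 933/7208/3) = -57005/(-39277*(-1/2955) - 933*3/7208) = -57005/(39277/2955 - 2799/7208) = -57005/274837571/21299640 = -57005*21299640/274837571 = -1214185978200/274837571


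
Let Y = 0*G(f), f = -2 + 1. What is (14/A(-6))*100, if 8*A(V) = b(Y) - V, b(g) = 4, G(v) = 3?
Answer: 1120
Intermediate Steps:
f = -1
Y = 0 (Y = 0*3 = 0)
A(V) = 1/2 - V/8 (A(V) = (4 - V)/8 = 1/2 - V/8)
(14/A(-6))*100 = (14/(1/2 - 1/8*(-6)))*100 = (14/(1/2 + 3/4))*100 = (14/(5/4))*100 = (14*(4/5))*100 = (56/5)*100 = 1120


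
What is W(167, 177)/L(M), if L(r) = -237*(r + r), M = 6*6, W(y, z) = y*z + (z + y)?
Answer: -29903/17064 ≈ -1.7524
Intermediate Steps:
W(y, z) = y + z + y*z (W(y, z) = y*z + (y + z) = y + z + y*z)
M = 36
L(r) = -474*r
W(167, 177)/L(M) = (167 + 177 + 167*177)/((-474*36)) = (167 + 177 + 29559)/(-17064) = 29903*(-1/17064) = -29903/17064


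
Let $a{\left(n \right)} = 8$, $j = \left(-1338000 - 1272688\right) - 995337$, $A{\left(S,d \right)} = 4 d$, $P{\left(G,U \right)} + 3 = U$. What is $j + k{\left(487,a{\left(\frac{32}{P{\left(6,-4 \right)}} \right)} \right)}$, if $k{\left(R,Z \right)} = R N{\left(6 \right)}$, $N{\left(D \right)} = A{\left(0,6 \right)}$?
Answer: $-3594337$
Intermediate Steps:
$P{\left(G,U \right)} = -3 + U$
$N{\left(D \right)} = 24$ ($N{\left(D \right)} = 4 \cdot 6 = 24$)
$j = -3606025$ ($j = -2610688 - 995337 = -3606025$)
$k{\left(R,Z \right)} = 24 R$ ($k{\left(R,Z \right)} = R 24 = 24 R$)
$j + k{\left(487,a{\left(\frac{32}{P{\left(6,-4 \right)}} \right)} \right)} = -3606025 + 24 \cdot 487 = -3606025 + 11688 = -3594337$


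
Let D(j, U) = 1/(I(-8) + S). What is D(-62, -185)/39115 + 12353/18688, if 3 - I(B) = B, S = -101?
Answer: 21743432431/32894150400 ≈ 0.66101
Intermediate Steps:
I(B) = 3 - B
D(j, U) = -1/90 (D(j, U) = 1/((3 - 1*(-8)) - 101) = 1/((3 + 8) - 101) = 1/(11 - 101) = 1/(-90) = -1/90)
D(-62, -185)/39115 + 12353/18688 = -1/90/39115 + 12353/18688 = -1/90*1/39115 + 12353*(1/18688) = -1/3520350 + 12353/18688 = 21743432431/32894150400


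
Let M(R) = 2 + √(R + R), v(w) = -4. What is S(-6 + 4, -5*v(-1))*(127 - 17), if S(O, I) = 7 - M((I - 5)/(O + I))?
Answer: 550 - 110*√15/3 ≈ 407.99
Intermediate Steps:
M(R) = 2 + √2*√R (M(R) = 2 + √(2*R) = 2 + √2*√R)
S(O, I) = 5 - √2*√((-5 + I)/(I + O)) (S(O, I) = 7 - (2 + √2*√((I - 5)/(O + I))) = 7 - (2 + √2*√((-5 + I)/(I + O))) = 7 + (-2 - √2*√((-5 + I)/(I + O))) = 5 - √2*√((-5 + I)/(I + O)))
S(-6 + 4, -5*v(-1))*(127 - 17) = (5 - √2*√((-5 - 5*(-4))/(-5*(-4) + (-6 + 4))))*(127 - 17) = (5 - √2*√((-5 + 20)/(20 - 2)))*110 = (5 - √2*√(15/18))*110 = (5 - √2*√((1/18)*15))*110 = (5 - √2*√(⅚))*110 = (5 - √2*√30/6)*110 = (5 - √15/3)*110 = 550 - 110*√15/3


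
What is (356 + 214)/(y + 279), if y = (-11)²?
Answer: 57/40 ≈ 1.4250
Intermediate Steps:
y = 121
(356 + 214)/(y + 279) = (356 + 214)/(121 + 279) = 570/400 = 570*(1/400) = 57/40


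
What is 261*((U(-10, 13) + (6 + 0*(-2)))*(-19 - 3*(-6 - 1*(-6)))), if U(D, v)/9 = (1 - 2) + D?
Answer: 461187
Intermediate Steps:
U(D, v) = -9 + 9*D (U(D, v) = 9*((1 - 2) + D) = 9*(-1 + D) = -9 + 9*D)
261*((U(-10, 13) + (6 + 0*(-2)))*(-19 - 3*(-6 - 1*(-6)))) = 261*(((-9 + 9*(-10)) + (6 + 0*(-2)))*(-19 - 3*(-6 - 1*(-6)))) = 261*(((-9 - 90) + (6 + 0))*(-19 - 3*(-6 + 6))) = 261*((-99 + 6)*(-19 - 3*0)) = 261*(-93*(-19 + 0)) = 261*(-93*(-19)) = 261*1767 = 461187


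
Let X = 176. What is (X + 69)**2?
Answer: 60025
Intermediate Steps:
(X + 69)**2 = (176 + 69)**2 = 245**2 = 60025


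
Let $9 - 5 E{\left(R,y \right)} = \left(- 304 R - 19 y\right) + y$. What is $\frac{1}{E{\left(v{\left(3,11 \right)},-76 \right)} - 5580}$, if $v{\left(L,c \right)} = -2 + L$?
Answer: $- \frac{1}{5791} \approx -0.00017268$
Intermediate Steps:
$E{\left(R,y \right)} = \frac{9}{5} + \frac{18 y}{5} + \frac{304 R}{5}$ ($E{\left(R,y \right)} = \frac{9}{5} - \frac{\left(- 304 R - 19 y\right) + y}{5} = \frac{9}{5} - \frac{- 304 R - 18 y}{5} = \frac{9}{5} + \left(\frac{18 y}{5} + \frac{304 R}{5}\right) = \frac{9}{5} + \frac{18 y}{5} + \frac{304 R}{5}$)
$\frac{1}{E{\left(v{\left(3,11 \right)},-76 \right)} - 5580} = \frac{1}{\left(\frac{9}{5} + \frac{18}{5} \left(-76\right) + \frac{304 \left(-2 + 3\right)}{5}\right) - 5580} = \frac{1}{\left(\frac{9}{5} - \frac{1368}{5} + \frac{304}{5} \cdot 1\right) - 5580} = \frac{1}{\left(\frac{9}{5} - \frac{1368}{5} + \frac{304}{5}\right) - 5580} = \frac{1}{-211 - 5580} = \frac{1}{-5791} = - \frac{1}{5791}$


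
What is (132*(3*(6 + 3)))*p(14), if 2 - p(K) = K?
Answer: -42768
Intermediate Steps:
p(K) = 2 - K
(132*(3*(6 + 3)))*p(14) = (132*(3*(6 + 3)))*(2 - 1*14) = (132*(3*9))*(2 - 14) = (132*27)*(-12) = 3564*(-12) = -42768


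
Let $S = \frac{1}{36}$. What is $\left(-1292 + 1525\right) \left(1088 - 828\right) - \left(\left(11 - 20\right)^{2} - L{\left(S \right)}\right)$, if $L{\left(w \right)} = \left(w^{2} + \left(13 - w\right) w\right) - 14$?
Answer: $\frac{2177473}{36} \approx 60485.0$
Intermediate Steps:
$S = \frac{1}{36} \approx 0.027778$
$L{\left(w \right)} = -14 + w^{2} + w \left(13 - w\right)$ ($L{\left(w \right)} = \left(w^{2} + w \left(13 - w\right)\right) - 14 = -14 + w^{2} + w \left(13 - w\right)$)
$\left(-1292 + 1525\right) \left(1088 - 828\right) - \left(\left(11 - 20\right)^{2} - L{\left(S \right)}\right) = \left(-1292 + 1525\right) \left(1088 - 828\right) - \left(\left(11 - 20\right)^{2} - \left(-14 + 13 \cdot \frac{1}{36}\right)\right) = 233 \cdot 260 - \left(\left(-9\right)^{2} - \left(-14 + \frac{13}{36}\right)\right) = 60580 - \left(81 - - \frac{491}{36}\right) = 60580 - \left(81 + \frac{491}{36}\right) = 60580 - \frac{3407}{36} = \frac{2177473}{36}$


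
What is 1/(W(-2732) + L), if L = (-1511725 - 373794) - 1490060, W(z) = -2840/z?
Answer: -683/2305519747 ≈ -2.9625e-7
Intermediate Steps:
L = -3375579 (L = -1885519 - 1490060 = -3375579)
1/(W(-2732) + L) = 1/(-2840/(-2732) - 3375579) = 1/(-2840*(-1/2732) - 3375579) = 1/(710/683 - 3375579) = 1/(-2305519747/683) = -683/2305519747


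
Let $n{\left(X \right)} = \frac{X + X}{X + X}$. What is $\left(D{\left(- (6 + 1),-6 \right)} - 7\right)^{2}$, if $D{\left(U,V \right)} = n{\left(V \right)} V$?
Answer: $169$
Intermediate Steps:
$n{\left(X \right)} = 1$ ($n{\left(X \right)} = \frac{2 X}{2 X} = 2 X \frac{1}{2 X} = 1$)
$D{\left(U,V \right)} = V$ ($D{\left(U,V \right)} = 1 V = V$)
$\left(D{\left(- (6 + 1),-6 \right)} - 7\right)^{2} = \left(-6 - 7\right)^{2} = \left(-13\right)^{2} = 169$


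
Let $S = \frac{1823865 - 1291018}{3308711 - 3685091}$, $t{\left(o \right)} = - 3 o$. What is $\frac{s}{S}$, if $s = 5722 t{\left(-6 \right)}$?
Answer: $- \frac{38765634480}{532847} \approx -72752.0$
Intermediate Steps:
$S = - \frac{532847}{376380}$ ($S = \frac{532847}{-376380} = 532847 \left(- \frac{1}{376380}\right) = - \frac{532847}{376380} \approx -1.4157$)
$s = 102996$ ($s = 5722 \left(\left(-3\right) \left(-6\right)\right) = 5722 \cdot 18 = 102996$)
$\frac{s}{S} = \frac{102996}{- \frac{532847}{376380}} = 102996 \left(- \frac{376380}{532847}\right) = - \frac{38765634480}{532847}$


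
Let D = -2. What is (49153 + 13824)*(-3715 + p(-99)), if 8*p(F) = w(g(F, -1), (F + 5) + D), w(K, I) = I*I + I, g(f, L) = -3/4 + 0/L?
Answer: -162165775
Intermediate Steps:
g(f, L) = -¾ (g(f, L) = -3*¼ + 0 = -¾ + 0 = -¾)
w(K, I) = I + I² (w(K, I) = I² + I = I + I²)
p(F) = (3 + F)*(4 + F)/8 (p(F) = (((F + 5) - 2)*(1 + ((F + 5) - 2)))/8 = (((5 + F) - 2)*(1 + ((5 + F) - 2)))/8 = ((3 + F)*(1 + (3 + F)))/8 = ((3 + F)*(4 + F))/8 = (3 + F)*(4 + F)/8)
(49153 + 13824)*(-3715 + p(-99)) = (49153 + 13824)*(-3715 + (3 - 99)*(4 - 99)/8) = 62977*(-3715 + (⅛)*(-96)*(-95)) = 62977*(-3715 + 1140) = 62977*(-2575) = -162165775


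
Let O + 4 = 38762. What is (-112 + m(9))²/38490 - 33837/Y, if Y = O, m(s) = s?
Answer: -222800627/372948855 ≈ -0.59740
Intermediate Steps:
O = 38758 (O = -4 + 38762 = 38758)
Y = 38758
(-112 + m(9))²/38490 - 33837/Y = (-112 + 9)²/38490 - 33837/38758 = (-103)²*(1/38490) - 33837*1/38758 = 10609*(1/38490) - 33837/38758 = 10609/38490 - 33837/38758 = -222800627/372948855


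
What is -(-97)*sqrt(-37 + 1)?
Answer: 582*I ≈ 582.0*I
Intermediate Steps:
-(-97)*sqrt(-37 + 1) = -(-97)*sqrt(-36) = -(-97)*6*I = -(-582)*I = 582*I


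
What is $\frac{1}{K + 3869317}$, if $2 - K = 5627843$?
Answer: $- \frac{1}{1758524} \approx -5.6866 \cdot 10^{-7}$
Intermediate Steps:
$K = -5627841$ ($K = 2 - 5627843 = -5627841$)
$\frac{1}{K + 3869317} = \frac{1}{-5627841 + 3869317} = \frac{1}{-1758524} = - \frac{1}{1758524}$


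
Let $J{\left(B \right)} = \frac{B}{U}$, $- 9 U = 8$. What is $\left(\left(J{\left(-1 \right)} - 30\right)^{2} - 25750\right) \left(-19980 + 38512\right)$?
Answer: $- \frac{7387962487}{16} \approx -4.6175 \cdot 10^{8}$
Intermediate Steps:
$U = - \frac{8}{9}$ ($U = \left(- \frac{1}{9}\right) 8 = - \frac{8}{9} \approx -0.88889$)
$J{\left(B \right)} = - \frac{9 B}{8}$ ($J{\left(B \right)} = \frac{B}{- \frac{8}{9}} = B \left(- \frac{9}{8}\right) = - \frac{9 B}{8}$)
$\left(\left(J{\left(-1 \right)} - 30\right)^{2} - 25750\right) \left(-19980 + 38512\right) = \left(\left(\left(- \frac{9}{8}\right) \left(-1\right) - 30\right)^{2} - 25750\right) \left(-19980 + 38512\right) = \left(\left(\frac{9}{8} - 30\right)^{2} - 25750\right) 18532 = \left(\left(- \frac{231}{8}\right)^{2} - 25750\right) 18532 = \left(\frac{53361}{64} - 25750\right) 18532 = \left(- \frac{1594639}{64}\right) 18532 = - \frac{7387962487}{16}$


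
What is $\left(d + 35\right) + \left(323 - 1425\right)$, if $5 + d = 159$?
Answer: $-913$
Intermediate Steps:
$d = 154$ ($d = -5 + 159 = 154$)
$\left(d + 35\right) + \left(323 - 1425\right) = \left(154 + 35\right) + \left(323 - 1425\right) = 189 + \left(323 - 1425\right) = 189 - 1102 = -913$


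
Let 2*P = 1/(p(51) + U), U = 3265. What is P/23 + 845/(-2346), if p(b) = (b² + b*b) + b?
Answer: -7197659/19983228 ≈ -0.36019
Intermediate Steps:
p(b) = b + 2*b² (p(b) = (b² + b²) + b = 2*b² + b = b + 2*b²)
P = 1/17036 (P = 1/(2*(51*(1 + 2*51) + 3265)) = 1/(2*(51*(1 + 102) + 3265)) = 1/(2*(51*103 + 3265)) = 1/(2*(5253 + 3265)) = (½)/8518 = (½)*(1/8518) = 1/17036 ≈ 5.8699e-5)
P/23 + 845/(-2346) = (1/17036)/23 + 845/(-2346) = (1/17036)*(1/23) + 845*(-1/2346) = 1/391828 - 845/2346 = -7197659/19983228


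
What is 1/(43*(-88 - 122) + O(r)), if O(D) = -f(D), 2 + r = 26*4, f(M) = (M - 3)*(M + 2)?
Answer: -1/19326 ≈ -5.1744e-5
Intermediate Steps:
f(M) = (-3 + M)*(2 + M)
r = 102 (r = -2 + 26*4 = -2 + 104 = 102)
O(D) = 6 + D - D**2 (O(D) = -(-6 + D**2 - D) = 6 + D - D**2)
1/(43*(-88 - 122) + O(r)) = 1/(43*(-88 - 122) + (6 + 102 - 1*102**2)) = 1/(43*(-210) + (6 + 102 - 1*10404)) = 1/(-9030 + (6 + 102 - 10404)) = 1/(-9030 - 10296) = 1/(-19326) = -1/19326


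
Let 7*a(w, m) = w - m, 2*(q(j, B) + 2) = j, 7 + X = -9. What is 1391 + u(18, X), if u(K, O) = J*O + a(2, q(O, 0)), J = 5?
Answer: 9189/7 ≈ 1312.7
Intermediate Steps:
X = -16 (X = -7 - 9 = -16)
q(j, B) = -2 + j/2
a(w, m) = -m/7 + w/7 (a(w, m) = (w - m)/7 = -m/7 + w/7)
u(K, O) = 4/7 + 69*O/14 (u(K, O) = 5*O + (-(-2 + O/2)/7 + (1/7)*2) = 5*O + ((2/7 - O/14) + 2/7) = 5*O + (4/7 - O/14) = 4/7 + 69*O/14)
1391 + u(18, X) = 1391 + (4/7 + (69/14)*(-16)) = 1391 + (4/7 - 552/7) = 1391 - 548/7 = 9189/7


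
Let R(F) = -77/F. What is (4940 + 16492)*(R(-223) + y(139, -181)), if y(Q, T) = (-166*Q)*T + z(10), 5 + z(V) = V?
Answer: 19960415741328/223 ≈ 8.9509e+10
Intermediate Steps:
z(V) = -5 + V
y(Q, T) = 5 - 166*Q*T (y(Q, T) = (-166*Q)*T + (-5 + 10) = -166*Q*T + 5 = 5 - 166*Q*T)
(4940 + 16492)*(R(-223) + y(139, -181)) = (4940 + 16492)*(-77/(-223) + (5 - 166*139*(-181))) = 21432*(-77*(-1/223) + (5 + 4176394)) = 21432*(77/223 + 4176399) = 21432*(931337054/223) = 19960415741328/223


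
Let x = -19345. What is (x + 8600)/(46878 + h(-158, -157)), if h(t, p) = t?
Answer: -2149/9344 ≈ -0.22999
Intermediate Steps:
(x + 8600)/(46878 + h(-158, -157)) = (-19345 + 8600)/(46878 - 158) = -10745/46720 = -10745*1/46720 = -2149/9344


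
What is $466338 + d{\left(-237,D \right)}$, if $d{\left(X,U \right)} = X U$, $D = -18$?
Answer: $470604$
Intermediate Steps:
$d{\left(X,U \right)} = U X$
$466338 + d{\left(-237,D \right)} = 466338 - -4266 = 466338 + 4266 = 470604$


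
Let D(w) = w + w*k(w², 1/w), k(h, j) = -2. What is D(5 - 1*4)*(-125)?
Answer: 125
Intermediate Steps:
D(w) = -w (D(w) = w + w*(-2) = w - 2*w = -w)
D(5 - 1*4)*(-125) = -(5 - 1*4)*(-125) = -(5 - 4)*(-125) = -1*1*(-125) = -1*(-125) = 125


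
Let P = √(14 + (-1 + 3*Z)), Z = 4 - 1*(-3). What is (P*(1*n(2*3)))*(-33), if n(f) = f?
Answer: -198*√34 ≈ -1154.5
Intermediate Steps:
Z = 7 (Z = 4 + 3 = 7)
P = √34 (P = √(14 + (-1 + 3*7)) = √(14 + (-1 + 21)) = √(14 + 20) = √34 ≈ 5.8309)
(P*(1*n(2*3)))*(-33) = (√34*(1*(2*3)))*(-33) = (√34*(1*6))*(-33) = (√34*6)*(-33) = (6*√34)*(-33) = -198*√34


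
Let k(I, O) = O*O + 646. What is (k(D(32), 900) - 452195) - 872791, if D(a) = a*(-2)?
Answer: -514340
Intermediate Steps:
D(a) = -2*a
k(I, O) = 646 + O² (k(I, O) = O² + 646 = 646 + O²)
(k(D(32), 900) - 452195) - 872791 = ((646 + 900²) - 452195) - 872791 = ((646 + 810000) - 452195) - 872791 = (810646 - 452195) - 872791 = 358451 - 872791 = -514340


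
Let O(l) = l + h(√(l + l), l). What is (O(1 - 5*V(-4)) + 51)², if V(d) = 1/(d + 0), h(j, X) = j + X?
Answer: 12339/4 + 333*√2/2 ≈ 3320.2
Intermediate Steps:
h(j, X) = X + j
V(d) = 1/d
O(l) = 2*l + √2*√l (O(l) = l + (l + √(l + l)) = l + (l + √(2*l)) = l + (l + √2*√l) = 2*l + √2*√l)
(O(1 - 5*V(-4)) + 51)² = ((2*(1 - 5/(-4)) + √2*√(1 - 5/(-4))) + 51)² = ((2*(1 - 5*(-¼)) + √2*√(1 - 5*(-¼))) + 51)² = ((2*(1 + 5/4) + √2*√(1 + 5/4)) + 51)² = ((2*(9/4) + √2*√(9/4)) + 51)² = ((9/2 + √2*(3/2)) + 51)² = ((9/2 + 3*√2/2) + 51)² = (111/2 + 3*√2/2)²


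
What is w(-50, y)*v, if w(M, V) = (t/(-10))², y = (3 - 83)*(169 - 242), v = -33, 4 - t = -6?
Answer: -33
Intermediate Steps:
t = 10 (t = 4 - 1*(-6) = 4 + 6 = 10)
y = 5840 (y = -80*(-73) = 5840)
w(M, V) = 1 (w(M, V) = (10/(-10))² = (10*(-⅒))² = (-1)² = 1)
w(-50, y)*v = 1*(-33) = -33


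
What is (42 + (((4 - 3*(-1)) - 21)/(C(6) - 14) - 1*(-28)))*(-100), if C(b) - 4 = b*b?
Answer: -90300/13 ≈ -6946.2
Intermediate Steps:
C(b) = 4 + b² (C(b) = 4 + b*b = 4 + b²)
(42 + (((4 - 3*(-1)) - 21)/(C(6) - 14) - 1*(-28)))*(-100) = (42 + (((4 - 3*(-1)) - 21)/((4 + 6²) - 14) - 1*(-28)))*(-100) = (42 + (((4 + 3) - 21)/((4 + 36) - 14) + 28))*(-100) = (42 + ((7 - 21)/(40 - 14) + 28))*(-100) = (42 + (-14/26 + 28))*(-100) = (42 + (-14*1/26 + 28))*(-100) = (42 + (-7/13 + 28))*(-100) = (42 + 357/13)*(-100) = (903/13)*(-100) = -90300/13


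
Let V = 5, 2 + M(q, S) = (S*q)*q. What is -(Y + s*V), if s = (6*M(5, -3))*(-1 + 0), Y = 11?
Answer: -2321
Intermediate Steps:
M(q, S) = -2 + S*q**2 (M(q, S) = -2 + (S*q)*q = -2 + S*q**2)
s = 462 (s = (6*(-2 - 3*5**2))*(-1 + 0) = (6*(-2 - 3*25))*(-1) = (6*(-2 - 75))*(-1) = (6*(-77))*(-1) = -462*(-1) = 462)
-(Y + s*V) = -(11 + 462*5) = -(11 + 2310) = -1*2321 = -2321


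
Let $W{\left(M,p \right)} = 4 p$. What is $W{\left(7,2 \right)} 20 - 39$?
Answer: $121$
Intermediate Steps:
$W{\left(7,2 \right)} 20 - 39 = 4 \cdot 2 \cdot 20 - 39 = 8 \cdot 20 - 39 = 160 - 39 = 121$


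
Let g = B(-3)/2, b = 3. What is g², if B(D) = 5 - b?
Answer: 1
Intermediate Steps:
B(D) = 2 (B(D) = 5 - 1*3 = 5 - 3 = 2)
g = 1 (g = 2/2 = 2*(½) = 1)
g² = 1² = 1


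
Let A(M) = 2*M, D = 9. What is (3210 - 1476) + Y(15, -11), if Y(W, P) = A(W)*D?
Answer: 2004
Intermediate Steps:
Y(W, P) = 18*W (Y(W, P) = (2*W)*9 = 18*W)
(3210 - 1476) + Y(15, -11) = (3210 - 1476) + 18*15 = 1734 + 270 = 2004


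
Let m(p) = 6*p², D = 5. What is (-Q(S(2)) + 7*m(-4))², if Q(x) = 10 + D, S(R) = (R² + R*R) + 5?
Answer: 431649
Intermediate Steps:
S(R) = 5 + 2*R² (S(R) = (R² + R²) + 5 = 2*R² + 5 = 5 + 2*R²)
Q(x) = 15 (Q(x) = 10 + 5 = 15)
(-Q(S(2)) + 7*m(-4))² = (-1*15 + 7*(6*(-4)²))² = (-15 + 7*(6*16))² = (-15 + 7*96)² = (-15 + 672)² = 657² = 431649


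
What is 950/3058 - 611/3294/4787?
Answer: 7489045331/24109849962 ≈ 0.31062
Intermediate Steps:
950/3058 - 611/3294/4787 = 950*(1/3058) - 611*1/3294*(1/4787) = 475/1529 - 611/3294*1/4787 = 475/1529 - 611/15768378 = 7489045331/24109849962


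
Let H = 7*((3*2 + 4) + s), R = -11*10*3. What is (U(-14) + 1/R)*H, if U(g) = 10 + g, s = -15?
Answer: 9247/66 ≈ 140.11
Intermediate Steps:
R = -330 (R = -110*3 = -330)
H = -35 (H = 7*((3*2 + 4) - 15) = 7*((6 + 4) - 15) = 7*(10 - 15) = 7*(-5) = -35)
(U(-14) + 1/R)*H = ((10 - 14) + 1/(-330))*(-35) = (-4 - 1/330)*(-35) = -1321/330*(-35) = 9247/66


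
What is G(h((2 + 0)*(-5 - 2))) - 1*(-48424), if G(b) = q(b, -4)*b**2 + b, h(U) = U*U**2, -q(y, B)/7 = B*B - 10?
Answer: -316194832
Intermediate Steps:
q(y, B) = 70 - 7*B**2 (q(y, B) = -7*(B*B - 10) = -7*(B**2 - 10) = -7*(-10 + B**2) = 70 - 7*B**2)
h(U) = U**3
G(b) = b - 42*b**2 (G(b) = (70 - 7*(-4)**2)*b**2 + b = (70 - 7*16)*b**2 + b = (70 - 112)*b**2 + b = -42*b**2 + b = b - 42*b**2)
G(h((2 + 0)*(-5 - 2))) - 1*(-48424) = ((2 + 0)*(-5 - 2))**3*(1 - 42*(-5 - 2)**3*(2 + 0)**3) - 1*(-48424) = (2*(-7))**3*(1 - 42*(2*(-7))**3) + 48424 = (-14)**3*(1 - 42*(-14)**3) + 48424 = -2744*(1 - 42*(-2744)) + 48424 = -2744*(1 + 115248) + 48424 = -2744*115249 + 48424 = -316243256 + 48424 = -316194832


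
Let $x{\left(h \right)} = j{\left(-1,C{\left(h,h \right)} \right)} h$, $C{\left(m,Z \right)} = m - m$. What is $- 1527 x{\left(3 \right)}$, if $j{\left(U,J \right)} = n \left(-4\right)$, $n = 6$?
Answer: $109944$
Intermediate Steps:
$C{\left(m,Z \right)} = 0$
$j{\left(U,J \right)} = -24$ ($j{\left(U,J \right)} = 6 \left(-4\right) = -24$)
$x{\left(h \right)} = - 24 h$
$- 1527 x{\left(3 \right)} = - 1527 \left(\left(-24\right) 3\right) = \left(-1527\right) \left(-72\right) = 109944$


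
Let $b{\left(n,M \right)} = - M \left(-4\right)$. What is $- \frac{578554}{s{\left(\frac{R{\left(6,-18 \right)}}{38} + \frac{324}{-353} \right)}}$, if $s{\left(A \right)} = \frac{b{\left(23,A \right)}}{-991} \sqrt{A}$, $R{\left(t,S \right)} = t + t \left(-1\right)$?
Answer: $\frac{101195747971 i \sqrt{353}}{11664} \approx 1.6301 \cdot 10^{8} i$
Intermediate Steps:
$R{\left(t,S \right)} = 0$ ($R{\left(t,S \right)} = t - t = 0$)
$b{\left(n,M \right)} = 4 M$
$s{\left(A \right)} = - \frac{4 A^{\frac{3}{2}}}{991}$ ($s{\left(A \right)} = \frac{4 A}{-991} \sqrt{A} = 4 A \left(- \frac{1}{991}\right) \sqrt{A} = - \frac{4 A}{991} \sqrt{A} = - \frac{4 A^{\frac{3}{2}}}{991}$)
$- \frac{578554}{s{\left(\frac{R{\left(6,-18 \right)}}{38} + \frac{324}{-353} \right)}} = - \frac{578554}{\left(- \frac{4}{991}\right) \left(\frac{0}{38} + \frac{324}{-353}\right)^{\frac{3}{2}}} = - \frac{578554}{\left(- \frac{4}{991}\right) \left(0 \cdot \frac{1}{38} + 324 \left(- \frac{1}{353}\right)\right)^{\frac{3}{2}}} = - \frac{578554}{\left(- \frac{4}{991}\right) \left(0 - \frac{324}{353}\right)^{\frac{3}{2}}} = - \frac{578554}{\left(- \frac{4}{991}\right) \left(- \frac{324}{353}\right)^{\frac{3}{2}}} = - \frac{578554}{\left(- \frac{4}{991}\right) \left(- \frac{5832 i \sqrt{353}}{124609}\right)} = - \frac{578554}{\frac{23328}{123487519} i \sqrt{353}} = - 578554 \left(- \frac{349823 i \sqrt{353}}{23328}\right) = \frac{101195747971 i \sqrt{353}}{11664}$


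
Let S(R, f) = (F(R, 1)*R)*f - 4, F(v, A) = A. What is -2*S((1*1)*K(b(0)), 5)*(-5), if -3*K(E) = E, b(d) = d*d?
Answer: -40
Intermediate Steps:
b(d) = d²
K(E) = -E/3
S(R, f) = -4 + R*f (S(R, f) = (1*R)*f - 4 = R*f - 4 = -4 + R*f)
-2*S((1*1)*K(b(0)), 5)*(-5) = -2*(-4 + ((1*1)*(-⅓*0²))*5)*(-5) = -2*(-4 + (1*(-⅓*0))*5)*(-5) = -2*(-4 + (1*0)*5)*(-5) = -2*(-4 + 0*5)*(-5) = -2*(-4 + 0)*(-5) = -2*(-4)*(-5) = 8*(-5) = -40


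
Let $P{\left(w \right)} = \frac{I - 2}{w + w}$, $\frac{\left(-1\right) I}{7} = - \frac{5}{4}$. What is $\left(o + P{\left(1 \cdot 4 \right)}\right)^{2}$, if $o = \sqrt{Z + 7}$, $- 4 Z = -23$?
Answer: $\frac{13785}{1024} + \frac{27 \sqrt{51}}{32} \approx 19.487$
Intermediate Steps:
$Z = \frac{23}{4}$ ($Z = \left(- \frac{1}{4}\right) \left(-23\right) = \frac{23}{4} \approx 5.75$)
$I = \frac{35}{4}$ ($I = - 7 \left(- \frac{5}{4}\right) = - 7 \left(\left(-5\right) \frac{1}{4}\right) = \left(-7\right) \left(- \frac{5}{4}\right) = \frac{35}{4} \approx 8.75$)
$P{\left(w \right)} = \frac{27}{8 w}$ ($P{\left(w \right)} = \frac{\frac{35}{4} - 2}{w + w} = \frac{27}{4 \cdot 2 w} = \frac{27 \frac{1}{2 w}}{4} = \frac{27}{8 w}$)
$o = \frac{\sqrt{51}}{2}$ ($o = \sqrt{\frac{23}{4} + 7} = \sqrt{\frac{51}{4}} = \frac{\sqrt{51}}{2} \approx 3.5707$)
$\left(o + P{\left(1 \cdot 4 \right)}\right)^{2} = \left(\frac{\sqrt{51}}{2} + \frac{27}{8 \cdot 1 \cdot 4}\right)^{2} = \left(\frac{\sqrt{51}}{2} + \frac{27}{8 \cdot 4}\right)^{2} = \left(\frac{\sqrt{51}}{2} + \frac{27}{8} \cdot \frac{1}{4}\right)^{2} = \left(\frac{\sqrt{51}}{2} + \frac{27}{32}\right)^{2} = \left(\frac{27}{32} + \frac{\sqrt{51}}{2}\right)^{2}$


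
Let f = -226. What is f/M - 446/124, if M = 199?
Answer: -58389/12338 ≈ -4.7325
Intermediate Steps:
f/M - 446/124 = -226/199 - 446/124 = -226*1/199 - 446*1/124 = -226/199 - 223/62 = -58389/12338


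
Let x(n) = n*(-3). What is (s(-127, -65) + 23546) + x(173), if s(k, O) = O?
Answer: 22962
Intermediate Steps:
x(n) = -3*n
(s(-127, -65) + 23546) + x(173) = (-65 + 23546) - 3*173 = 23481 - 519 = 22962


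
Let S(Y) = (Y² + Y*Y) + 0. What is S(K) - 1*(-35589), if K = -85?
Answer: 50039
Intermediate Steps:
S(Y) = 2*Y² (S(Y) = (Y² + Y²) + 0 = 2*Y² + 0 = 2*Y²)
S(K) - 1*(-35589) = 2*(-85)² - 1*(-35589) = 2*7225 + 35589 = 14450 + 35589 = 50039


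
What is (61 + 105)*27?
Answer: 4482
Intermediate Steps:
(61 + 105)*27 = 166*27 = 4482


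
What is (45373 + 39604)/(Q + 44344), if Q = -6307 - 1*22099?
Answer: 84977/15938 ≈ 5.3317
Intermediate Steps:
Q = -28406 (Q = -6307 - 22099 = -28406)
(45373 + 39604)/(Q + 44344) = (45373 + 39604)/(-28406 + 44344) = 84977/15938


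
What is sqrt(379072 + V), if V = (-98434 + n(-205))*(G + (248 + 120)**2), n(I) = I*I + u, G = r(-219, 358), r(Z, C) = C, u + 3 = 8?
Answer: 2*I*sqrt(1914567214) ≈ 87512.0*I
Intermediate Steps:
u = 5 (u = -3 + 8 = 5)
G = 358
n(I) = 5 + I**2 (n(I) = I*I + 5 = I**2 + 5 = 5 + I**2)
V = -7658647928 (V = (-98434 + (5 + (-205)**2))*(358 + (248 + 120)**2) = (-98434 + (5 + 42025))*(358 + 368**2) = (-98434 + 42030)*(358 + 135424) = -56404*135782 = -7658647928)
sqrt(379072 + V) = sqrt(379072 - 7658647928) = sqrt(-7658268856) = 2*I*sqrt(1914567214)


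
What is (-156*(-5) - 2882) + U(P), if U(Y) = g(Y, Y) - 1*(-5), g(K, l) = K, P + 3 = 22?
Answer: -2078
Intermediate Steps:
P = 19 (P = -3 + 22 = 19)
U(Y) = 5 + Y (U(Y) = Y - 1*(-5) = Y + 5 = 5 + Y)
(-156*(-5) - 2882) + U(P) = (-156*(-5) - 2882) + (5 + 19) = (780 - 2882) + 24 = -2102 + 24 = -2078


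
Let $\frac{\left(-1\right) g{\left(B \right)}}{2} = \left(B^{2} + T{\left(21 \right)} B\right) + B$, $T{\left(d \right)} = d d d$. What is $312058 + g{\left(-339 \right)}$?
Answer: $6361852$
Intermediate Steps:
$T{\left(d \right)} = d^{3}$ ($T{\left(d \right)} = d^{2} d = d^{3}$)
$g{\left(B \right)} = - 18524 B - 2 B^{2}$ ($g{\left(B \right)} = - 2 \left(\left(B^{2} + 21^{3} B\right) + B\right) = - 2 \left(\left(B^{2} + 9261 B\right) + B\right) = - 2 \left(B^{2} + 9262 B\right) = - 18524 B - 2 B^{2}$)
$312058 + g{\left(-339 \right)} = 312058 - - 678 \left(9262 - 339\right) = 312058 - \left(-678\right) 8923 = 312058 + 6049794 = 6361852$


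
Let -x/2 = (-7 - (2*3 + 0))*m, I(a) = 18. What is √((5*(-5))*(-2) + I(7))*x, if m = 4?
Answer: 208*√17 ≈ 857.61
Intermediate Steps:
x = 104 (x = -2*(-7 - (2*3 + 0))*4 = -2*(-7 - (6 + 0))*4 = -2*(-7 - 1*6)*4 = -2*(-7 - 6)*4 = -(-26)*4 = -2*(-52) = 104)
√((5*(-5))*(-2) + I(7))*x = √((5*(-5))*(-2) + 18)*104 = √(-25*(-2) + 18)*104 = √(50 + 18)*104 = √68*104 = (2*√17)*104 = 208*√17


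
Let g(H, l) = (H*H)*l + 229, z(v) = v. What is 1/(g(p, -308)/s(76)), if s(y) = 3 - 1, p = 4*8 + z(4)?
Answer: -2/398939 ≈ -5.0133e-6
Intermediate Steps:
p = 36 (p = 4*8 + 4 = 32 + 4 = 36)
s(y) = 2
g(H, l) = 229 + l*H² (g(H, l) = H²*l + 229 = l*H² + 229 = 229 + l*H²)
1/(g(p, -308)/s(76)) = 1/((229 - 308*36²)/2) = 1/((229 - 308*1296)*(½)) = 1/((229 - 399168)*(½)) = 1/(-398939*½) = 1/(-398939/2) = -2/398939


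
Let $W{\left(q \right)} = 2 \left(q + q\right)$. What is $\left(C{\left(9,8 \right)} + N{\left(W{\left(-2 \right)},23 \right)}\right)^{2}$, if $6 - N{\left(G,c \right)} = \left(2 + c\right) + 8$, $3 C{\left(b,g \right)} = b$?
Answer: $576$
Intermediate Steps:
$C{\left(b,g \right)} = \frac{b}{3}$
$W{\left(q \right)} = 4 q$ ($W{\left(q \right)} = 2 \cdot 2 q = 4 q$)
$N{\left(G,c \right)} = -4 - c$ ($N{\left(G,c \right)} = 6 - \left(\left(2 + c\right) + 8\right) = 6 - \left(10 + c\right) = -4 - c$)
$\left(C{\left(9,8 \right)} + N{\left(W{\left(-2 \right)},23 \right)}\right)^{2} = \left(\frac{1}{3} \cdot 9 - 27\right)^{2} = \left(3 - 27\right)^{2} = \left(-24\right)^{2} = 576$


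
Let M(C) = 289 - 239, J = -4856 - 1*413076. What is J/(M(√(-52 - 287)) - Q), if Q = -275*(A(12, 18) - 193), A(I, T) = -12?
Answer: 417932/56325 ≈ 7.4200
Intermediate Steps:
J = -417932 (J = -4856 - 413076 = -417932)
Q = 56375 (Q = -275*(-12 - 193) = -275*(-205) = 56375)
M(C) = 50
J/(M(√(-52 - 287)) - Q) = -417932/(50 - 1*56375) = -417932/(50 - 56375) = -417932/(-56325) = -417932*(-1/56325) = 417932/56325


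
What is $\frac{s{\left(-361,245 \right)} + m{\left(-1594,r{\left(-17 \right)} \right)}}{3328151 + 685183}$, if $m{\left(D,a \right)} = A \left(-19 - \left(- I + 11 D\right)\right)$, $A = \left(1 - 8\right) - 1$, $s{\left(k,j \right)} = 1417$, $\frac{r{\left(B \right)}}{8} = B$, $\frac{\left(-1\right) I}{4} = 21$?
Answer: $- \frac{138031}{4013334} \approx -0.034393$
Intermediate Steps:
$I = -84$ ($I = \left(-4\right) 21 = -84$)
$r{\left(B \right)} = 8 B$
$A = -8$ ($A = -7 - 1 = -8$)
$m{\left(D,a \right)} = 824 + 88 D$ ($m{\left(D,a \right)} = - 8 \left(-19 - \left(84 + 11 D\right)\right) = - 8 \left(-103 - 11 D\right) = 824 + 88 D$)
$\frac{s{\left(-361,245 \right)} + m{\left(-1594,r{\left(-17 \right)} \right)}}{3328151 + 685183} = \frac{1417 + \left(824 + 88 \left(-1594\right)\right)}{3328151 + 685183} = \frac{1417 + \left(824 - 140272\right)}{4013334} = \left(1417 - 139448\right) \frac{1}{4013334} = \left(-138031\right) \frac{1}{4013334} = - \frac{138031}{4013334}$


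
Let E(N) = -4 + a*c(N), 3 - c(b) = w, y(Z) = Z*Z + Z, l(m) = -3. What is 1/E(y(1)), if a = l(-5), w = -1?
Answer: -1/16 ≈ -0.062500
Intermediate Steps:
y(Z) = Z + Z² (y(Z) = Z² + Z = Z + Z²)
a = -3
c(b) = 4 (c(b) = 3 - 1*(-1) = 3 + 1 = 4)
E(N) = -16 (E(N) = -4 - 3*4 = -4 - 12 = -16)
1/E(y(1)) = 1/(-16) = -1/16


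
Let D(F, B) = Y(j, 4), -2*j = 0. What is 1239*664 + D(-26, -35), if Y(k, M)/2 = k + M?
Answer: 822704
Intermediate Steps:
j = 0 (j = -½*0 = 0)
Y(k, M) = 2*M + 2*k (Y(k, M) = 2*(k + M) = 2*(M + k) = 2*M + 2*k)
D(F, B) = 8 (D(F, B) = 2*4 + 2*0 = 8 + 0 = 8)
1239*664 + D(-26, -35) = 1239*664 + 8 = 822696 + 8 = 822704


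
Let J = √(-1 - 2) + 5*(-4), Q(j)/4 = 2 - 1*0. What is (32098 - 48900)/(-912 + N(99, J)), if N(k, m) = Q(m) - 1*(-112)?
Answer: 8401/396 ≈ 21.215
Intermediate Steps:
Q(j) = 8 (Q(j) = 4*(2 - 1*0) = 4*(2 + 0) = 4*2 = 8)
J = -20 + I*√3 (J = √(-3) - 20 = I*√3 - 20 = -20 + I*√3 ≈ -20.0 + 1.732*I)
N(k, m) = 120 (N(k, m) = 8 - 1*(-112) = 8 + 112 = 120)
(32098 - 48900)/(-912 + N(99, J)) = (32098 - 48900)/(-912 + 120) = -16802/(-792) = -16802*(-1/792) = 8401/396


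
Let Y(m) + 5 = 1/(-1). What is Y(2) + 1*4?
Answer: -2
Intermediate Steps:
Y(m) = -6 (Y(m) = -5 + 1/(-1) = -5 - 1 = -6)
Y(2) + 1*4 = -6 + 1*4 = -6 + 4 = -2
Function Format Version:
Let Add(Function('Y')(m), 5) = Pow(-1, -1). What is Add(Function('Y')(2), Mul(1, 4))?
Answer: -2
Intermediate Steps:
Function('Y')(m) = -6 (Function('Y')(m) = Add(-5, Pow(-1, -1)) = Add(-5, -1) = -6)
Add(Function('Y')(2), Mul(1, 4)) = Add(-6, Mul(1, 4)) = Add(-6, 4) = -2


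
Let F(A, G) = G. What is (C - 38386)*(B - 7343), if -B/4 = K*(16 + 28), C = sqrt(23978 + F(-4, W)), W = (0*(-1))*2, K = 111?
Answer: 1031777294 - 26879*sqrt(23978) ≈ 1.0276e+9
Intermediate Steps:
W = 0 (W = 0*2 = 0)
C = sqrt(23978) (C = sqrt(23978 + 0) = sqrt(23978) ≈ 154.85)
B = -19536 (B = -444*(16 + 28) = -444*44 = -4*4884 = -19536)
(C - 38386)*(B - 7343) = (sqrt(23978) - 38386)*(-19536 - 7343) = (-38386 + sqrt(23978))*(-26879) = 1031777294 - 26879*sqrt(23978)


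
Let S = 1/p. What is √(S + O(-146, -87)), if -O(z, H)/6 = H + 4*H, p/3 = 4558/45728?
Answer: √122159646258/6837 ≈ 51.121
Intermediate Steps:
p = 6837/22864 (p = 3*(4558/45728) = 3*(4558*(1/45728)) = 3*(2279/22864) = 6837/22864 ≈ 0.29903)
S = 22864/6837 (S = 1/(6837/22864) = 22864/6837 ≈ 3.3442)
O(z, H) = -30*H (O(z, H) = -6*(H + 4*H) = -30*H)
√(S + O(-146, -87)) = √(22864/6837 - 30*(-87)) = √(22864/6837 + 2610) = √(17867434/6837) = √122159646258/6837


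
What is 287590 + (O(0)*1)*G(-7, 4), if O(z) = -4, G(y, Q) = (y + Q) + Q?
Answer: 287586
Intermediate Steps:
G(y, Q) = y + 2*Q (G(y, Q) = (Q + y) + Q = y + 2*Q)
287590 + (O(0)*1)*G(-7, 4) = 287590 + (-4*1)*(-7 + 2*4) = 287590 - 4*(-7 + 8) = 287590 - 4*1 = 287590 - 4 = 287586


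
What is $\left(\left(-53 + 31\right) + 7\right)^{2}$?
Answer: $225$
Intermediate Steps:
$\left(\left(-53 + 31\right) + 7\right)^{2} = \left(-22 + 7\right)^{2} = \left(-15\right)^{2} = 225$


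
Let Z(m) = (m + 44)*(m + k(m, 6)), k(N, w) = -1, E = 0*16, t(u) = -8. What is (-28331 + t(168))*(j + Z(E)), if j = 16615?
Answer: -469605569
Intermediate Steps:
E = 0
Z(m) = (-1 + m)*(44 + m) (Z(m) = (m + 44)*(m - 1) = (44 + m)*(-1 + m) = (-1 + m)*(44 + m))
(-28331 + t(168))*(j + Z(E)) = (-28331 - 8)*(16615 + (-44 + 0**2 + 43*0)) = -28339*(16615 + (-44 + 0 + 0)) = -28339*(16615 - 44) = -28339*16571 = -469605569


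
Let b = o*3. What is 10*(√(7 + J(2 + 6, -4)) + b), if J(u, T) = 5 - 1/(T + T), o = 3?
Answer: 90 + 5*√194/2 ≈ 124.82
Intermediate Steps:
J(u, T) = 5 - 1/(2*T)
b = 9 (b = 3*3 = 9)
10*(√(7 + J(2 + 6, -4)) + b) = 10*(√(7 + (5 - ½/(-4))) + 9) = 10*(√(7 + (5 - ½*(-¼))) + 9) = 10*(√(7 + (5 + ⅛)) + 9) = 10*(√(7 + 41/8) + 9) = 10*(√(97/8) + 9) = 10*(√194/4 + 9) = 10*(9 + √194/4) = 90 + 5*√194/2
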